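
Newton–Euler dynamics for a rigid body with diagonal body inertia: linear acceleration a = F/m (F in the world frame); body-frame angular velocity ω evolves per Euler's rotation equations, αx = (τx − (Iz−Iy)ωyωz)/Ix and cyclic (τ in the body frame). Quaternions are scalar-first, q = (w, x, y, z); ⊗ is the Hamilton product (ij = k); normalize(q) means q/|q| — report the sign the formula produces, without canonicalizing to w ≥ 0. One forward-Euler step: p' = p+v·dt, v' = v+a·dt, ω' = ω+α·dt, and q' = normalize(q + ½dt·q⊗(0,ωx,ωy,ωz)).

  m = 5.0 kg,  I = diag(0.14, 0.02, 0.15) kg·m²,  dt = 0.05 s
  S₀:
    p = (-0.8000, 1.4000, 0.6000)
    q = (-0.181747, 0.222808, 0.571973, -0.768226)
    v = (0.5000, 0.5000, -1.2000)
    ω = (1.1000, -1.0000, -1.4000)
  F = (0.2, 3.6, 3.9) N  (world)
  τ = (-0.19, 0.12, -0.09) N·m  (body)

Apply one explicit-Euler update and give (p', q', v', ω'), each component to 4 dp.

p' = p + v·dt = (-0.7750, 1.4250, 0.5400)
new velocity v' = (0.5020, 0.5360, -1.1610)
gyro term ω×Iω = (0.1820, 0.0154, 0.1320)
angular accel α = (-2.6571, 5.2300, -1.4800)
new body rate ω' = (0.9671, -0.7385, -1.4740)
Hamilton product q⊗(0,ω) = (-0.7486322, -1.7689099, -0.3513704, -0.5975325)
q + ½dt·q⊗(0,ω), renormalized = (-0.2002, 0.1784, 0.5625, -0.7821)

p' = (-0.7750, 1.4250, 0.5400)
q' = (-0.2002, 0.1784, 0.5625, -0.7821)
v' = (0.5020, 0.5360, -1.1610)
ω' = (0.9671, -0.7385, -1.4740)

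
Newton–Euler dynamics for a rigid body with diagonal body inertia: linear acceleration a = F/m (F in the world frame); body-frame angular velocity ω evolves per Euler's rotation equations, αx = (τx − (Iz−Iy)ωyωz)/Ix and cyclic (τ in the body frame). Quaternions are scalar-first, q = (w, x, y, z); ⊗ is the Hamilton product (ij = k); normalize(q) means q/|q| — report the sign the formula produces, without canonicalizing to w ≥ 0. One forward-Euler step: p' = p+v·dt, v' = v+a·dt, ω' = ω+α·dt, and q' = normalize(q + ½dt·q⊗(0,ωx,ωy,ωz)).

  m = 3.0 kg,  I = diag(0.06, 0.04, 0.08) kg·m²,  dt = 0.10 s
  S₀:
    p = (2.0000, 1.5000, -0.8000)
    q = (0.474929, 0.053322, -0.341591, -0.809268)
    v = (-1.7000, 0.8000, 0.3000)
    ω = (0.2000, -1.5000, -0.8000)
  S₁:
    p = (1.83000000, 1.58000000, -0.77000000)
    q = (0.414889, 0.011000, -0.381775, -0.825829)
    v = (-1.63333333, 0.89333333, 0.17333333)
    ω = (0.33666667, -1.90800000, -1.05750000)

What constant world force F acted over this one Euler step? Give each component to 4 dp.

F = (2.0000, 2.8000, -3.8000)

v₁ − v₀ = (0.06666667, 0.09333333, -0.12666667)
m·(v₁−v₀)/dt = (2.0000, 2.8000, -3.8000)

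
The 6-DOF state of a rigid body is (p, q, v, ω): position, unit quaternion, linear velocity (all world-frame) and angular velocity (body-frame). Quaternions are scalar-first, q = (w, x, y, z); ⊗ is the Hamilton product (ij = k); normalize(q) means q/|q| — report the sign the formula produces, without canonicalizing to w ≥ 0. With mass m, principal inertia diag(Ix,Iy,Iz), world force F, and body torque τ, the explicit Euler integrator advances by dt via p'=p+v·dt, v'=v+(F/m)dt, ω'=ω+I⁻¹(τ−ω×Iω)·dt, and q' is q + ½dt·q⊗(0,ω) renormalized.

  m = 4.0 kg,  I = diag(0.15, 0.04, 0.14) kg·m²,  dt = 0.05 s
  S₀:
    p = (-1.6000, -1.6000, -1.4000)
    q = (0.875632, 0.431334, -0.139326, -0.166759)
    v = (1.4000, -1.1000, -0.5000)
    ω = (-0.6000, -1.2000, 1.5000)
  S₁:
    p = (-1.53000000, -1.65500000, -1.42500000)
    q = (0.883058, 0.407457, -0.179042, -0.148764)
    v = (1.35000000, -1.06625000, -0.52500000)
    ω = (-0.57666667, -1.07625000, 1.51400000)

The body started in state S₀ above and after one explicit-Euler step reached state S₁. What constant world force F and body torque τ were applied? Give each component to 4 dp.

velocity change Δv = (-0.05000000, 0.03375000, -0.02500000)
m·(v₁−v₀)/dt = (-4.0000, 2.7000, -2.0000)
rate change Δω = (0.02333333, 0.12375000, 0.01400000)
precession coupling = (-0.1800, -0.0090, -0.0792)
τ = I·(Δω/dt) + ω₀×(Iω₀) = (-0.1100, 0.0900, -0.0400)

F = (-4.0000, 2.7000, -2.0000)
τ = (-0.1100, 0.0900, -0.0400)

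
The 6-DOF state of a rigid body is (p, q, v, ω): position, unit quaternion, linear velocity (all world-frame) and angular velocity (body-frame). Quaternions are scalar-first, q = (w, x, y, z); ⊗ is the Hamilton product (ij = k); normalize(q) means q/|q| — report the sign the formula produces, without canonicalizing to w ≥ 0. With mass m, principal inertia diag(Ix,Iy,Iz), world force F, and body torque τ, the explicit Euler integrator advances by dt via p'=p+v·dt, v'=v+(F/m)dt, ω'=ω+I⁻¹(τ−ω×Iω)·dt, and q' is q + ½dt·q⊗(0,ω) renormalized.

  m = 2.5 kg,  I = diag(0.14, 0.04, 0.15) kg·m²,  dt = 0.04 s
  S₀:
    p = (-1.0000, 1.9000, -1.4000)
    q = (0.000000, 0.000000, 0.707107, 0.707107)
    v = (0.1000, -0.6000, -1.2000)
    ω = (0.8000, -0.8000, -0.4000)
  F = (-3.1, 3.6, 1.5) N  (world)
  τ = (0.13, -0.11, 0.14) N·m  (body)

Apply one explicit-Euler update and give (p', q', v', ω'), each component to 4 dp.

linear accel F/m = (-1.2400, 1.4400, 0.6000)
p + v·dt = (-0.9960, 1.8760, -1.4480)
v + (F/m)dt = (0.0504, -0.5424, -1.1760)
(τ − ω×Iω)/I = (0.6771, -2.8300, 0.5067)
new body rate ω' = (0.8271, -0.9132, -0.3797)
2q̇ = q⊗(0,ω) = (0.8485284, 0.2828428, 0.5656856, -0.5656856)
q + ½dt·q⊗(0,ω), renormalized = (0.0170, 0.0057, 0.7182, 0.6956)

p' = (-0.9960, 1.8760, -1.4480)
q' = (0.0170, 0.0057, 0.7182, 0.6956)
v' = (0.0504, -0.5424, -1.1760)
ω' = (0.8271, -0.9132, -0.3797)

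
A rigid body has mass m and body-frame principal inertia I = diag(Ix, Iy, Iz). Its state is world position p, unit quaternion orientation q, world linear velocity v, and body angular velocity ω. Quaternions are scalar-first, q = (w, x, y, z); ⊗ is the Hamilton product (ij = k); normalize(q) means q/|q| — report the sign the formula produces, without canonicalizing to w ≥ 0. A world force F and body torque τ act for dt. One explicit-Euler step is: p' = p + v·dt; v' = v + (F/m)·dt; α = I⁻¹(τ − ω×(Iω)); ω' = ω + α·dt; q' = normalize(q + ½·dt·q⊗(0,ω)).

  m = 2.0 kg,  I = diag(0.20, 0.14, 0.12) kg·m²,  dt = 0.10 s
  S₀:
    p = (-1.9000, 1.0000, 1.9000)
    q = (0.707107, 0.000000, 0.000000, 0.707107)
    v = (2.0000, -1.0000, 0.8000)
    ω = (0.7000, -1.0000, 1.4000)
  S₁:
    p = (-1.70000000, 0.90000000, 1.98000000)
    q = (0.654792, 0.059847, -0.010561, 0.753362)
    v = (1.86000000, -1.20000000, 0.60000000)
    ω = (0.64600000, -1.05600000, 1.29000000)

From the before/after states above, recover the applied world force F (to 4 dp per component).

F = (-2.8000, -4.0000, -4.0000)

v₁ − v₀ = (-0.14000000, -0.20000000, -0.20000000)
F = m·Δv/dt = (-2.8000, -4.0000, -4.0000)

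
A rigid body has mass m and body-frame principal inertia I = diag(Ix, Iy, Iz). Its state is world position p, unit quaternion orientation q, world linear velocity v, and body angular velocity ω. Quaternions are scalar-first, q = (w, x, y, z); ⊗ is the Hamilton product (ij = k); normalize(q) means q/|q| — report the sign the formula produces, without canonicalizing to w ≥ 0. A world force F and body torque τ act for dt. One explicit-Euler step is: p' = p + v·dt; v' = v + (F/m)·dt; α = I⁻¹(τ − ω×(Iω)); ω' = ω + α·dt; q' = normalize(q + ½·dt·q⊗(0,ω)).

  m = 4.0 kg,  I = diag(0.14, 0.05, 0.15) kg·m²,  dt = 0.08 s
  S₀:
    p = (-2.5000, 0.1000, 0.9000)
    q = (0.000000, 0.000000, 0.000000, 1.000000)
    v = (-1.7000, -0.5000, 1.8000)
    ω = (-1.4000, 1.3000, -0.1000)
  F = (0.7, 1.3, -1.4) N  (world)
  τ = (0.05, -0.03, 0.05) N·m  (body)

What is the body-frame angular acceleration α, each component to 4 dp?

ω×(Iω) gyroscopic = (-0.0130, -0.0014, 0.1638)
α = I⁻¹(τ − ω×Iω) = (0.4500, -0.5720, -0.7587)

α = (0.4500, -0.5720, -0.7587)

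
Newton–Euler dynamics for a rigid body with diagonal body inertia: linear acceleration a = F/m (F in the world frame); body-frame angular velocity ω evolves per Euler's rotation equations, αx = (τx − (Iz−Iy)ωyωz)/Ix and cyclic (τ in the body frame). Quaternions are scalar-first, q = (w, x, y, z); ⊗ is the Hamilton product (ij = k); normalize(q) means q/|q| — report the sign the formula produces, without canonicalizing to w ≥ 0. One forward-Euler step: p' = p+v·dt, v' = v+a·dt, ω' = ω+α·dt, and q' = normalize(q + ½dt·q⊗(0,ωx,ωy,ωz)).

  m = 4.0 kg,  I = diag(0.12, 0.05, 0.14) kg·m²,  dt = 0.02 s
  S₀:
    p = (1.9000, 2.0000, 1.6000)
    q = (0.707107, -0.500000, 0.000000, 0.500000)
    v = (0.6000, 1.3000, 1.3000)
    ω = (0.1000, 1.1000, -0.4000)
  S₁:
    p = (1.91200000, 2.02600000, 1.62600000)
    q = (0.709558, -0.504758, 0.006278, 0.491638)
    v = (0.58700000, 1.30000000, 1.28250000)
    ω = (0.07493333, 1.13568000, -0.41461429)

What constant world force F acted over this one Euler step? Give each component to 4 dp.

v₁ − v₀ = (-0.01300000, 0.00000000, -0.01750000)
F = m·Δv/dt = (-2.6000, 0.0000, -3.5000)

F = (-2.6000, 0.0000, -3.5000)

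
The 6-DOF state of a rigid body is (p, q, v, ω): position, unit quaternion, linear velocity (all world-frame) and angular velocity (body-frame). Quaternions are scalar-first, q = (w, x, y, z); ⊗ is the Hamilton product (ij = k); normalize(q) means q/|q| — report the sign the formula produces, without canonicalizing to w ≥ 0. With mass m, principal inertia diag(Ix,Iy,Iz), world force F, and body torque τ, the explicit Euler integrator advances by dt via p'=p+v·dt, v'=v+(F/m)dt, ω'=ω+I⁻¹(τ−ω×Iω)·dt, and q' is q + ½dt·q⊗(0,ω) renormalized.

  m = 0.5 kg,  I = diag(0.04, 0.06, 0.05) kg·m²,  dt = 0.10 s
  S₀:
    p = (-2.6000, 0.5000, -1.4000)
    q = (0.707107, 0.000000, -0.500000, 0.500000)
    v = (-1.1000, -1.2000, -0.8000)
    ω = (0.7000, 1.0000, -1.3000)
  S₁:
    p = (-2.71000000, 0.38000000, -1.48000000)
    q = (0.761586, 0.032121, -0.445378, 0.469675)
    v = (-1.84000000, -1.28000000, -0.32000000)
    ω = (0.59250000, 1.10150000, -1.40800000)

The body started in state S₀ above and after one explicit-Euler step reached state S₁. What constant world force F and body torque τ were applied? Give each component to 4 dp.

Δω = ω₁−ω₀ = (-0.10750000, 0.10150000, -0.10800000)
gyro term ω₀×Iω₀ = (0.0130, 0.0091, 0.0140)
τ = I·(Δω/dt) + ω₀×(Iω₀) = (-0.0300, 0.0700, -0.0400)
Δv = v₁−v₀ = (-0.74000000, -0.08000000, 0.48000000)
applied force F = (-3.7000, -0.4000, 2.4000)

F = (-3.7000, -0.4000, 2.4000)
τ = (-0.0300, 0.0700, -0.0400)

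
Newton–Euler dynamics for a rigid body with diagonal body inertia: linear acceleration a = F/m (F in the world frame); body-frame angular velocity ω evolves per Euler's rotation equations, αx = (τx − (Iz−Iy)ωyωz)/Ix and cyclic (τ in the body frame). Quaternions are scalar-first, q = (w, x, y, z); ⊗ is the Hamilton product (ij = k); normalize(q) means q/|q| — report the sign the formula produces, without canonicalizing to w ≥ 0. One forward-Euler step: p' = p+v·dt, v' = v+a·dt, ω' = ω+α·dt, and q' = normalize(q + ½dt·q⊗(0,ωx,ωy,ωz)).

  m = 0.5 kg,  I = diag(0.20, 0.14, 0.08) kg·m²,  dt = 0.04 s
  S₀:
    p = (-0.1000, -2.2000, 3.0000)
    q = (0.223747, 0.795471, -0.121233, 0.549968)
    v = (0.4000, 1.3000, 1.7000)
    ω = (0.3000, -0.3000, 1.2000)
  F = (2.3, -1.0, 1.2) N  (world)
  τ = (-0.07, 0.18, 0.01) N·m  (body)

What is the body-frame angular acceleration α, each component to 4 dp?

α = (-0.4580, 0.9771, 0.0575)

ω×(Iω) gyroscopic = (0.0216, 0.0432, 0.0054)
(τ − ω×Iω)/I = (-0.4580, 0.9771, 0.0575)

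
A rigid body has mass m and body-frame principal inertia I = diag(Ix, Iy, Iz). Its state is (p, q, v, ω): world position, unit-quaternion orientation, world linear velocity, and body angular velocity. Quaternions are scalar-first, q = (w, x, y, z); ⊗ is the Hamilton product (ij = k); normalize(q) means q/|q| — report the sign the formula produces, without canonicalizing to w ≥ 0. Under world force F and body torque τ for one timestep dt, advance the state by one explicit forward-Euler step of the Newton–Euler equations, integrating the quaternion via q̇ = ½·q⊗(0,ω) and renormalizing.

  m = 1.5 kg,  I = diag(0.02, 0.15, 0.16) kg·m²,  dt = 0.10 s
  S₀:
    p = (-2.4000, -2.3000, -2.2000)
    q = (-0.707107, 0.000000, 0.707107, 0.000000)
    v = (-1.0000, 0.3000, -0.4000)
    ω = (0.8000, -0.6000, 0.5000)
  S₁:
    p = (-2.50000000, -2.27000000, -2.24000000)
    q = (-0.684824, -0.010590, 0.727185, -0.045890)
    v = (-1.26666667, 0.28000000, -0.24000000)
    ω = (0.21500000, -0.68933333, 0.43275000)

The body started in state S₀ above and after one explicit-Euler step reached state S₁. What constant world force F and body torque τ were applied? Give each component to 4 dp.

Δv = v₁−v₀ = (-0.26666667, -0.02000000, 0.16000000)
F = m·Δv/dt = (-4.0000, -0.3000, 2.4000)
ω₁ − ω₀ = (-0.58500000, -0.08933333, -0.06725000)
applied torque τ = (-0.1200, -0.1900, -0.1700)

F = (-4.0000, -0.3000, 2.4000)
τ = (-0.1200, -0.1900, -0.1700)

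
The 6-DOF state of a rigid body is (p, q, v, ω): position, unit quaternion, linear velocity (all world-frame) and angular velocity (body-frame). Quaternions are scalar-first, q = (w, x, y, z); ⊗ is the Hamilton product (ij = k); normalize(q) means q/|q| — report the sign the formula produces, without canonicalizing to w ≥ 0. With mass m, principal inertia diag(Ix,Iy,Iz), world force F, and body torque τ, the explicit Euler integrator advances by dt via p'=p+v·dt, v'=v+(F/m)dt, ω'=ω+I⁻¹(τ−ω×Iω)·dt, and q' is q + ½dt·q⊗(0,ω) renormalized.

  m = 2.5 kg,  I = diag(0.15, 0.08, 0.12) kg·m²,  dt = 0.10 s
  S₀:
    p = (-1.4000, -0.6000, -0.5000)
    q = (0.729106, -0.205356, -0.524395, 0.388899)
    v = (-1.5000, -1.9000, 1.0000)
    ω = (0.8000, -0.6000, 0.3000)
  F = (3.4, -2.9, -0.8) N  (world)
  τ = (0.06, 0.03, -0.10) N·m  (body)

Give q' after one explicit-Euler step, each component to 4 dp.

q⊗(0,ω) = (-0.2670219, 0.6593057, -0.0647376, 0.7614614)
q + ½dt·q⊗(0,ω), renormalized = (0.7148, -0.1722, -0.5269, 0.4264)

q' = (0.7148, -0.1722, -0.5269, 0.4264)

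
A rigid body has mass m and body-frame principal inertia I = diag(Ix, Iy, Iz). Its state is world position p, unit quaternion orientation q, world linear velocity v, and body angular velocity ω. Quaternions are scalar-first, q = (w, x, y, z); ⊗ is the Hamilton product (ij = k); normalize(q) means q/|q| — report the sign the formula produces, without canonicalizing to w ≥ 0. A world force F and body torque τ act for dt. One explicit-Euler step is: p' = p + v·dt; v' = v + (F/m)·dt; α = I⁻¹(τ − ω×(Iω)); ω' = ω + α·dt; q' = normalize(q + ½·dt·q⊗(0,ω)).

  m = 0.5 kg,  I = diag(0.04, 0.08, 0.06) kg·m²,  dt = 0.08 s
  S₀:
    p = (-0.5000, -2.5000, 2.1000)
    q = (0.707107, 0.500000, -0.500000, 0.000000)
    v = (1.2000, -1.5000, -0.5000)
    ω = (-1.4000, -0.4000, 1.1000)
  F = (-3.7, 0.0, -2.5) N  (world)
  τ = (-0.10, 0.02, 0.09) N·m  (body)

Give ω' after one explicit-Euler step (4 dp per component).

ω' = (-1.6176, -0.4108, 1.1901)

precession coupling ω×(Iω) = (0.0088, 0.0308, 0.0224)
α = I⁻¹(τ − ω×Iω) = (-2.7200, -0.1350, 1.1267)
ω + α·dt = (-1.6176, -0.4108, 1.1901)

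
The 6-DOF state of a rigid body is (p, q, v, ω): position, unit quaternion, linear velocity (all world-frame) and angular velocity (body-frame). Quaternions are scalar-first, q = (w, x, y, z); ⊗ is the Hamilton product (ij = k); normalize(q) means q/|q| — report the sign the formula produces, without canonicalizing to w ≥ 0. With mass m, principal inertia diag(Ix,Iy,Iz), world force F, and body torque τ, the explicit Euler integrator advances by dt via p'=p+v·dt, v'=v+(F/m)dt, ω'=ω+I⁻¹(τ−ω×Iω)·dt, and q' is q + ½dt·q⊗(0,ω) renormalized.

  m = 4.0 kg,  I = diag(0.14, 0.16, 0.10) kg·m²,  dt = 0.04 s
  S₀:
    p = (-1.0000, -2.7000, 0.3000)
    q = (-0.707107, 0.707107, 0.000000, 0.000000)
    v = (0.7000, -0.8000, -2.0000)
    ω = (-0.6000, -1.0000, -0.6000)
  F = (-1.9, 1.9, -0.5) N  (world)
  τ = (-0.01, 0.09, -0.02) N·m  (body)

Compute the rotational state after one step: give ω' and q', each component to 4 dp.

ω' = (-0.5926, -0.9811, -0.6128)
q' = (-0.6984, 0.7153, 0.0226, -0.0057)

α = I⁻¹(τ − ω×Iω) = (0.1857, 0.4725, -0.3200)
new body rate ω' = (-0.5926, -0.9811, -0.6128)
Hamilton product q⊗(0,ω) = (0.4242642, 0.4242642, 1.1313712, -0.2828428)
q' = normalize(q + ½dt·q⊗(0,ω)) = (-0.6984, 0.7153, 0.0226, -0.0057)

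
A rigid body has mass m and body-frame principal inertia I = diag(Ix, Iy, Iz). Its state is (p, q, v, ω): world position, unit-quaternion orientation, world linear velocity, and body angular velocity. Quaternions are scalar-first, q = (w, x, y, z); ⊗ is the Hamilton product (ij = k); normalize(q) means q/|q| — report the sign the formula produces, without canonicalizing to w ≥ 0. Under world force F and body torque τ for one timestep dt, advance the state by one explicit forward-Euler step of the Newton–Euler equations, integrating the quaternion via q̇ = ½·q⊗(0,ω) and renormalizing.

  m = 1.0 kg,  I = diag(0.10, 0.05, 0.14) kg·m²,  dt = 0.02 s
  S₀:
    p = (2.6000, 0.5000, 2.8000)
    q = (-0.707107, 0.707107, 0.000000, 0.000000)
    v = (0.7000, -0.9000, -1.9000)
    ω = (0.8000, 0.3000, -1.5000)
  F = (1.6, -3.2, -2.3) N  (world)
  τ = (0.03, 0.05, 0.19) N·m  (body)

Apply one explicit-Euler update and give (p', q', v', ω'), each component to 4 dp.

p' = (2.6140, 0.4820, 2.7620)
q' = (-0.7127, 0.7013, 0.0085, 0.0127)
v' = (0.7320, -0.9640, -1.9460)
ω' = (0.8141, 0.3008, -1.4711)

linear accel F/m = (1.6000, -3.2000, -2.3000)
p' = p + v·dt = (2.6140, 0.4820, 2.7620)
v' = v + a·dt = (0.7320, -0.9640, -1.9460)
ω×(Iω) gyroscopic = (-0.0405, 0.0480, -0.0120)
angular accel α = (0.7050, 0.0400, 1.4429)
ω + α·dt = (0.8141, 0.3008, -1.4711)
q⊗(0,ω) = (-0.5656856, -0.5656856, 0.8485284, 1.2727926)
updated quaternion q' = (-0.7127, 0.7013, 0.0085, 0.0127)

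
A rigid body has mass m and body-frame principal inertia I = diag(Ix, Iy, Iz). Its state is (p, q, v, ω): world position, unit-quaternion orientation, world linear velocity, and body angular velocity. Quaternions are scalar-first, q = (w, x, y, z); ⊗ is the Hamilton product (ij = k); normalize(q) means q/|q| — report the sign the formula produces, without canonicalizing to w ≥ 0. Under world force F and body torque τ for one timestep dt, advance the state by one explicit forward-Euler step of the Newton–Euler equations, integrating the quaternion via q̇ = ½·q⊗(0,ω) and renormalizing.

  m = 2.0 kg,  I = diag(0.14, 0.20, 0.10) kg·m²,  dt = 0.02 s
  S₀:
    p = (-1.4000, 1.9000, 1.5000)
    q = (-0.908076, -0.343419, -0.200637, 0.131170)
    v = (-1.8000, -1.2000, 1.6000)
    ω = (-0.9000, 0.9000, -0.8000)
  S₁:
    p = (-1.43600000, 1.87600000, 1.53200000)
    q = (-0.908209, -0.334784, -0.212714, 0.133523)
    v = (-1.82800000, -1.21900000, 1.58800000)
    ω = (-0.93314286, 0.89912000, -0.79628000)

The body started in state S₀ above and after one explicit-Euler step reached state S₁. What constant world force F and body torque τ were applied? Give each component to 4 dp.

F = (-2.8000, -1.9000, -1.2000)
τ = (-0.1600, 0.0200, -0.0300)

v₁ − v₀ = (-0.02800000, -0.01900000, -0.01200000)
F = m·Δv/dt = (-2.8000, -1.9000, -1.2000)
Δω = ω₁−ω₀ = (-0.03314286, -0.00088000, 0.00372000)
applied torque τ = (-0.1600, 0.0200, -0.0300)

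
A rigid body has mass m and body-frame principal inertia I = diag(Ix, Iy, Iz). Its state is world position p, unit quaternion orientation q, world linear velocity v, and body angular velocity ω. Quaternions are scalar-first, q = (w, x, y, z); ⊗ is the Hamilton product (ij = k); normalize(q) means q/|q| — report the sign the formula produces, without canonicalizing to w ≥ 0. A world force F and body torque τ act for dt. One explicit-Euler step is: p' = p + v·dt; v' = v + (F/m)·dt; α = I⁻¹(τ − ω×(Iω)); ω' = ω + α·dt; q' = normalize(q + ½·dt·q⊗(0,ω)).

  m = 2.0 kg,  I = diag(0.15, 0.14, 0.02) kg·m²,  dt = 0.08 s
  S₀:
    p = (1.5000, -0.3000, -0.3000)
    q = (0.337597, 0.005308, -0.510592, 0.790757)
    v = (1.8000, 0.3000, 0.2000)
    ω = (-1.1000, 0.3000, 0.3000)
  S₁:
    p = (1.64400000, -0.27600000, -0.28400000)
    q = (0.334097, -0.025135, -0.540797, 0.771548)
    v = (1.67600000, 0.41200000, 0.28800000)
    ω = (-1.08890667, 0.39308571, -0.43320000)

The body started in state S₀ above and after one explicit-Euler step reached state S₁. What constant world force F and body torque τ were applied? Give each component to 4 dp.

F = (-3.1000, 2.8000, 2.2000)
τ = (0.0100, 0.1200, -0.1800)

rate change Δω = (0.01109333, 0.09308571, -0.73320000)
I·α + gyro = (0.0100, 0.1200, -0.1800)
v₁ − v₀ = (-0.12400000, 0.11200000, 0.08800000)
F = m·Δv/dt = (-3.1000, 2.8000, 2.2000)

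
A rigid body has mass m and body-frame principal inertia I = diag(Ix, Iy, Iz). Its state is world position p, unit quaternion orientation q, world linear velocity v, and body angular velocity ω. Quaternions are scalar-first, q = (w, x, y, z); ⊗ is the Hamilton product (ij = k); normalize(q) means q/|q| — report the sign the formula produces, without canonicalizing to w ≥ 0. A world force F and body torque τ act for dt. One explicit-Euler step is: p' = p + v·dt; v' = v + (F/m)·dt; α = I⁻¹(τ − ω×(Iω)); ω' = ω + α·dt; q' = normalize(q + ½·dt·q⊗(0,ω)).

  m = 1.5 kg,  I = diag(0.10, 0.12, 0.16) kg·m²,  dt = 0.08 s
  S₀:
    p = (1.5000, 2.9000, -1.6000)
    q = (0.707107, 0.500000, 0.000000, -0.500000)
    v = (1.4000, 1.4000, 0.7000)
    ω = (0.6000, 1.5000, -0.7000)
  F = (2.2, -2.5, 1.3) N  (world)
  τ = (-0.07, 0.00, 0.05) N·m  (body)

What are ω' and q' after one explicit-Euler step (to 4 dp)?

ω' = (0.5776, 1.4832, -0.6840)
q' = (0.6794, 0.5456, 0.0443, -0.4886)

angular accel α = (-0.2800, -0.2100, 0.2000)
new body rate ω' = (0.5776, 1.4832, -0.6840)
Hamilton product q⊗(0,ω) = (-0.6500000, 1.1742642, 1.1106605, 0.2550251)
q + ½dt·q⊗(0,ω), renormalized = (0.6794, 0.5456, 0.0443, -0.4886)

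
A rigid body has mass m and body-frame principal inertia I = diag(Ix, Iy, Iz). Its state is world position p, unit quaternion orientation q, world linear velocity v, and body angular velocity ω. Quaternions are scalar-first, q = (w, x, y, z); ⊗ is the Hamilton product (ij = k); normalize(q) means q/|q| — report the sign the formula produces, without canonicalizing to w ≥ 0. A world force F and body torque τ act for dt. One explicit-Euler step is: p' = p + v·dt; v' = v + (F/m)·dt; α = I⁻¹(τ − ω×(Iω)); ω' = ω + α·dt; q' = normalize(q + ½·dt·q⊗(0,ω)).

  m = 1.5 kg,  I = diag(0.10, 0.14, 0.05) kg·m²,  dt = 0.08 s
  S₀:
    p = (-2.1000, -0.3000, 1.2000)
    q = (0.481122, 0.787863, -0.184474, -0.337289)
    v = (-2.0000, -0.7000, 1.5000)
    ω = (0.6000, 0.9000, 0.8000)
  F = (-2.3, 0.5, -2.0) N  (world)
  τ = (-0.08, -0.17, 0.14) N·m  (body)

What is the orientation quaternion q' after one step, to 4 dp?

2q̇ = q⊗(0,ω) = (-0.0368600, 0.4446541, -0.3996540, 1.2046587)
updated quaternion q' = (0.4790, 0.8045, -0.2002, -0.2887)

q' = (0.4790, 0.8045, -0.2002, -0.2887)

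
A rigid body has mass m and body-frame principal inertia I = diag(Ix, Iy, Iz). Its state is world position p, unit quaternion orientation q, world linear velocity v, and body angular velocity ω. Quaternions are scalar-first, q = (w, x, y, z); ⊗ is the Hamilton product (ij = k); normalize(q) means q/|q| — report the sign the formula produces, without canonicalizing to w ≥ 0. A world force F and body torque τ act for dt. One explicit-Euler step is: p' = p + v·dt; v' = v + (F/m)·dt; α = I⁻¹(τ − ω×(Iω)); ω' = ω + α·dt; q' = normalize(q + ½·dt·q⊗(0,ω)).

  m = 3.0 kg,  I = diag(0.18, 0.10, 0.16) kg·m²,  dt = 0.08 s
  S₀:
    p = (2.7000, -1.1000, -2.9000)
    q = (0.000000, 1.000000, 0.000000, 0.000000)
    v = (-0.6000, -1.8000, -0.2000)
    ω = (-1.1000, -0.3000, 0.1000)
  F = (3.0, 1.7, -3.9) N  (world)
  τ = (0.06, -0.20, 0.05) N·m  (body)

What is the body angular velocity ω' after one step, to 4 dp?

α = I⁻¹(τ − ω×Iω) = (0.3433, -1.9780, 0.4775)
new body rate ω' = (-1.0725, -0.4582, 0.1382)

ω' = (-1.0725, -0.4582, 0.1382)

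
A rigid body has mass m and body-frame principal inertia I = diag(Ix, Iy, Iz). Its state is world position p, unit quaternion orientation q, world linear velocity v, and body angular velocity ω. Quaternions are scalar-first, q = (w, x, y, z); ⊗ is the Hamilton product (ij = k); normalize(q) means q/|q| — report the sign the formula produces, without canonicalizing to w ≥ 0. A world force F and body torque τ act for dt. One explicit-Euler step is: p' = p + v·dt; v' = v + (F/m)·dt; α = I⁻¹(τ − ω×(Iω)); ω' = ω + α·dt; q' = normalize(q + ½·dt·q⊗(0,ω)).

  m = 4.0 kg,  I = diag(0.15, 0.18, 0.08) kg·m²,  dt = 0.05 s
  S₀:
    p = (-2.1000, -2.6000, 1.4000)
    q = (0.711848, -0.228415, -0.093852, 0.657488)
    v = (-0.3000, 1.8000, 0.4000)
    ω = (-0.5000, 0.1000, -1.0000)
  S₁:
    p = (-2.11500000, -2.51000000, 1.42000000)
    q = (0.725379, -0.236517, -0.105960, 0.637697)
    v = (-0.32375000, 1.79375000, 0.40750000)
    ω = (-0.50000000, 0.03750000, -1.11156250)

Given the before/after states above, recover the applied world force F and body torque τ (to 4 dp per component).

F = (-1.9000, -0.5000, 0.6000)
τ = (0.0100, -0.1900, -0.1800)

v₁ − v₀ = (-0.02375000, -0.00625000, 0.00750000)
F = m·Δv/dt = (-1.9000, -0.5000, 0.6000)
rate change Δω = (0.00000000, -0.06250000, -0.11156250)
I·α + gyro = (0.0100, -0.1900, -0.1800)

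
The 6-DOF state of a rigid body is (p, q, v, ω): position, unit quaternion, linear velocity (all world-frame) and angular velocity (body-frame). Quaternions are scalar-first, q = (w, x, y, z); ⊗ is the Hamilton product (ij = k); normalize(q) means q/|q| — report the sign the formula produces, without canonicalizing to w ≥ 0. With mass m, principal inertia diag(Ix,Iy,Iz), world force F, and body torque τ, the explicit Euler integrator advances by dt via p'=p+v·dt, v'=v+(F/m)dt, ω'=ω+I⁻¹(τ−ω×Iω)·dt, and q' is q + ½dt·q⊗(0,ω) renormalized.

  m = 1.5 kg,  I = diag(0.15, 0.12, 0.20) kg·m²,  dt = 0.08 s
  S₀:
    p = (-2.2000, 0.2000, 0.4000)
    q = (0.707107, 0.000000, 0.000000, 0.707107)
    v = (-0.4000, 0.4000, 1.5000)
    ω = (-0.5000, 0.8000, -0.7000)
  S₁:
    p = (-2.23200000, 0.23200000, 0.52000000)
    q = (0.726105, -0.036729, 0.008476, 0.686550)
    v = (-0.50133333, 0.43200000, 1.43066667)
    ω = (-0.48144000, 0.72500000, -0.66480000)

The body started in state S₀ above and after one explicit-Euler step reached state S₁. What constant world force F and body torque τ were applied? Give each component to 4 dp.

Δω = ω₁−ω₀ = (0.01856000, -0.07500000, 0.03520000)
gyro term ω₀×Iω₀ = (-0.0448, -0.0175, 0.0120)
τ = I·(Δω/dt) + ω₀×(Iω₀) = (-0.0100, -0.1300, 0.1000)
Δv = v₁−v₀ = (-0.10133333, 0.03200000, -0.06933333)
F = m·Δv/dt = (-1.9000, 0.6000, -1.3000)

F = (-1.9000, 0.6000, -1.3000)
τ = (-0.0100, -0.1300, 0.1000)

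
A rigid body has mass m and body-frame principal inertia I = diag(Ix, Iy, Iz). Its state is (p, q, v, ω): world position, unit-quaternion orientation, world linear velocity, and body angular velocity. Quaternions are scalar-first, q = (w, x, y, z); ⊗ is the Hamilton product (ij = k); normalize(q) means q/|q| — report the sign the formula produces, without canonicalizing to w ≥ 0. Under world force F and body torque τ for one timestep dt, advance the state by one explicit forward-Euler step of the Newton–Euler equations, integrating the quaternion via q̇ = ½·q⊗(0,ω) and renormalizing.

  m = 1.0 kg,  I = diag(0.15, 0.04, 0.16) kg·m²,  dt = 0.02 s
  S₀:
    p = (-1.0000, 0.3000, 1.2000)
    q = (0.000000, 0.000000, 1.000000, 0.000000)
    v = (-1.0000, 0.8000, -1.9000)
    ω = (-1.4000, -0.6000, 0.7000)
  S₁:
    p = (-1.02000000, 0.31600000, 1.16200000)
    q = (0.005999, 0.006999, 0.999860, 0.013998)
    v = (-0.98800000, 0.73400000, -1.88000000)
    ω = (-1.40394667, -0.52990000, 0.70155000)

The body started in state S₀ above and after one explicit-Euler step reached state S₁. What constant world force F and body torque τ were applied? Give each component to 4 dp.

F = (0.6000, -3.3000, 1.0000)
τ = (-0.0800, 0.1500, -0.0800)

rate change Δω = (-0.00394667, 0.07010000, 0.00155000)
precession coupling = (-0.0504, 0.0098, -0.0924)
I·α + gyro = (-0.0800, 0.1500, -0.0800)
v₁ − v₀ = (0.01200000, -0.06600000, 0.02000000)
applied force F = (0.6000, -3.3000, 1.0000)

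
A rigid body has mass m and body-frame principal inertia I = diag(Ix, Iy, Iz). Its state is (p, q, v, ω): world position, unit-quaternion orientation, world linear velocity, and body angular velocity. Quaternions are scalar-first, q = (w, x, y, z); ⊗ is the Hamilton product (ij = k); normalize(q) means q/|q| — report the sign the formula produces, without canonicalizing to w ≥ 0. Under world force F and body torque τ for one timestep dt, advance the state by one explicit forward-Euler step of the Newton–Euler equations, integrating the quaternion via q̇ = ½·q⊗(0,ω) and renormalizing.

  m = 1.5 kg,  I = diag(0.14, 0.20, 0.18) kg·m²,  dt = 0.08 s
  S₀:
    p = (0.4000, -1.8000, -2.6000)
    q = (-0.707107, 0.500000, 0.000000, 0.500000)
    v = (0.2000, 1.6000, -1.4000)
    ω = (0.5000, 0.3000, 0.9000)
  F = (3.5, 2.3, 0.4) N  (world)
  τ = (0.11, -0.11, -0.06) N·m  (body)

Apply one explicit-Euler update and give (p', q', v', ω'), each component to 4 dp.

p' = (0.4160, -1.6720, -2.7120)
q' = (-0.7344, 0.4794, -0.0165, 0.4801)
v' = (0.3867, 1.7227, -1.3787)
ω' = (0.5659, 0.2632, 0.8693)

p + v·dt = (0.4160, -1.6720, -2.7120)
new velocity v' = (0.3867, 1.7227, -1.3787)
ω×(Iω) gyroscopic = (-0.0054, -0.0180, 0.0090)
angular accel α = (0.8243, -0.4600, -0.3833)
ω' = ω + α·dt = (0.5659, 0.2632, 0.8693)
2q̇ = q⊗(0,ω) = (-0.7000000, -0.5035535, -0.4121321, -0.4863963)
q' = normalize(q + ½dt·q⊗(0,ω)) = (-0.7344, 0.4794, -0.0165, 0.4801)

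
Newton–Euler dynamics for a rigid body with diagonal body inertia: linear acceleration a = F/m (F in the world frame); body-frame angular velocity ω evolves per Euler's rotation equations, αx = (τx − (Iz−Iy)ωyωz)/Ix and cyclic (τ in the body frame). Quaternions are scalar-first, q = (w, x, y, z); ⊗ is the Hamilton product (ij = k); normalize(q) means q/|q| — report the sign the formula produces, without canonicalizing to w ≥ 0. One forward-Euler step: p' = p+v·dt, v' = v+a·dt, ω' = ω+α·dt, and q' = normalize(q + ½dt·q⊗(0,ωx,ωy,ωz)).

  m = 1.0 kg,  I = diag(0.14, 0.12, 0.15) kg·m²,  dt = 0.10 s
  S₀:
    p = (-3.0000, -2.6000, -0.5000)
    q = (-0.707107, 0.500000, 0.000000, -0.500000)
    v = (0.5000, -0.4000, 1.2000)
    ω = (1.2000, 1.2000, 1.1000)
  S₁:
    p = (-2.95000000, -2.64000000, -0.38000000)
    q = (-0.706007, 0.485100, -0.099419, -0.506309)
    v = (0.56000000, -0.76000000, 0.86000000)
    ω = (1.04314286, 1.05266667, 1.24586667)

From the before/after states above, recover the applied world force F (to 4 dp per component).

v₁ − v₀ = (0.06000000, -0.36000000, -0.34000000)
m·(v₁−v₀)/dt = (0.6000, -3.6000, -3.4000)

F = (0.6000, -3.6000, -3.4000)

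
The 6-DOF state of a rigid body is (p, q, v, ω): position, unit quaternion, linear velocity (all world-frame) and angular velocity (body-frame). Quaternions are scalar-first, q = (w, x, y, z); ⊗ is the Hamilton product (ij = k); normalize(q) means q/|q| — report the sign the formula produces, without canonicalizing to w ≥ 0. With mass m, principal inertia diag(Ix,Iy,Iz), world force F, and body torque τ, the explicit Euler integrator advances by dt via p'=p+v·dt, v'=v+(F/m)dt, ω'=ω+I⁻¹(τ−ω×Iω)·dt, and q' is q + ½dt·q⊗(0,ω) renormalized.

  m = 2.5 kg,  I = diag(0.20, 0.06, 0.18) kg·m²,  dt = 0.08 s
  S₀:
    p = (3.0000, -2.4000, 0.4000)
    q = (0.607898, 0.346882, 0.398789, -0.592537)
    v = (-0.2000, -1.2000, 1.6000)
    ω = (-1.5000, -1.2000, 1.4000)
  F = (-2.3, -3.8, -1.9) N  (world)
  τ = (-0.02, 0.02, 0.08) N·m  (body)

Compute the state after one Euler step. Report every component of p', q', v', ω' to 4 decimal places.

p' = (2.9840, -2.4960, 0.5280)
q' = (0.6780, 0.3029, 0.3840, -0.5487)
v' = (-0.2736, -1.3216, 1.5392)
ω' = (-1.4274, -1.1173, 1.5476)

(τ − ω×Iω)/I = (0.9080, 1.0333, 1.8444)
ω' = ω + α·dt = (-1.4274, -1.1173, 1.5476)
q⊗(0,ω) = (1.8284216, -1.0645868, -0.3263069, 1.0329823)
updated quaternion q' = (0.6780, 0.3029, 0.3840, -0.5487)
linear accel F/m = (-0.9200, -1.5200, -0.7600)
p' = p + v·dt = (2.9840, -2.4960, 0.5280)
new velocity v' = (-0.2736, -1.3216, 1.5392)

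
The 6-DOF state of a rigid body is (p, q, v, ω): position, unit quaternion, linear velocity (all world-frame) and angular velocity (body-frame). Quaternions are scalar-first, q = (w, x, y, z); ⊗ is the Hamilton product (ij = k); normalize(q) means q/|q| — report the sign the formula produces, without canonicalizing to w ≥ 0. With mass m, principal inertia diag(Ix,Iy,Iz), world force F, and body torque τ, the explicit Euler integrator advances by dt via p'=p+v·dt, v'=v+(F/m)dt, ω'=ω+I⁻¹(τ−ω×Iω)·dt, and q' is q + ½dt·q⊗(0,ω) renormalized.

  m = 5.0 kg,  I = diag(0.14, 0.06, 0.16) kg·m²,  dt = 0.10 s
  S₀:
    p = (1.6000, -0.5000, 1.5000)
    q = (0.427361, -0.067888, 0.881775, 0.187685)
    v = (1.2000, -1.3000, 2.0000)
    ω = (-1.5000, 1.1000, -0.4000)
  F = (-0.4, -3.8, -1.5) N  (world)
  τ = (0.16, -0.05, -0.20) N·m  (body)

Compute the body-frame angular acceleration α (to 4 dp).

α = (1.4571, -0.6333, -2.0750)

ω×(Iω) gyroscopic = (-0.0440, -0.0120, 0.1320)
(τ − ω×Iω)/I = (1.4571, -0.6333, -2.0750)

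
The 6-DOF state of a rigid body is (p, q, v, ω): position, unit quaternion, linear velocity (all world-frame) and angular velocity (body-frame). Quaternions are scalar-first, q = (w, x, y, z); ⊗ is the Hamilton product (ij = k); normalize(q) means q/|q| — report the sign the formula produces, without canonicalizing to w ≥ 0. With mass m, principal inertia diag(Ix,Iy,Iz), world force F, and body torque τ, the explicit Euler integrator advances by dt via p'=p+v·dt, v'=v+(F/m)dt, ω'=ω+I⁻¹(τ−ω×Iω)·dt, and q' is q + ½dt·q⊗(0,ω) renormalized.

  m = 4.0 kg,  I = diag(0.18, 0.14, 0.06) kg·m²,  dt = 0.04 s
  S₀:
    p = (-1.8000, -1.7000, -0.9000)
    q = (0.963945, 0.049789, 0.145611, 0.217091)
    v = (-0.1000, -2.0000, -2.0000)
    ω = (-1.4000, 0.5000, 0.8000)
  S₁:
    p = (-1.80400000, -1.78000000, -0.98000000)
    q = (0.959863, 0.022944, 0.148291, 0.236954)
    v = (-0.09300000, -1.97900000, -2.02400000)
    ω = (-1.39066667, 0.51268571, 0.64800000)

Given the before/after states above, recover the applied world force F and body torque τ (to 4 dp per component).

F = (0.7000, 2.1000, -2.4000)
τ = (0.0100, -0.0900, -0.2000)

rate change Δω = (0.00933333, 0.01268571, -0.15200000)
gyro term ω₀×Iω₀ = (-0.0320, -0.1344, 0.0280)
τ = I·(Δω/dt) + ω₀×(Iω₀) = (0.0100, -0.0900, -0.2000)
velocity change Δv = (0.00700000, 0.02100000, -0.02400000)
F = m·Δv/dt = (0.7000, 2.1000, -2.4000)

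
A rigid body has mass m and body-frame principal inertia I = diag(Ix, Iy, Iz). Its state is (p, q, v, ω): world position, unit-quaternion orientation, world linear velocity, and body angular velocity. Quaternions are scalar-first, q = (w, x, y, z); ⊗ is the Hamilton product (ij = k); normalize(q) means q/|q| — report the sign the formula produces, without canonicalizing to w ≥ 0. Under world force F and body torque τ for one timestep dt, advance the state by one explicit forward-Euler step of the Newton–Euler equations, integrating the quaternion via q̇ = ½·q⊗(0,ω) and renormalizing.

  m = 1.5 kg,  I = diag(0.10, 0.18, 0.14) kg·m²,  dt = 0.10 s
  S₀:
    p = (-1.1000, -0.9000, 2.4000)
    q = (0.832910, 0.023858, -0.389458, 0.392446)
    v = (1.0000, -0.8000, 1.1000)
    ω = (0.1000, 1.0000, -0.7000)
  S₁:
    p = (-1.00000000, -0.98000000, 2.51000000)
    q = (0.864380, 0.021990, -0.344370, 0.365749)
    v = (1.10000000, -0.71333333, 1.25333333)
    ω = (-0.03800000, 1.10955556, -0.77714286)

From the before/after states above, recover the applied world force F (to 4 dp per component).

velocity change Δv = (0.10000000, 0.08666667, 0.15333333)
F = m·Δv/dt = (1.5000, 1.3000, 2.3000)

F = (1.5000, 1.3000, 2.3000)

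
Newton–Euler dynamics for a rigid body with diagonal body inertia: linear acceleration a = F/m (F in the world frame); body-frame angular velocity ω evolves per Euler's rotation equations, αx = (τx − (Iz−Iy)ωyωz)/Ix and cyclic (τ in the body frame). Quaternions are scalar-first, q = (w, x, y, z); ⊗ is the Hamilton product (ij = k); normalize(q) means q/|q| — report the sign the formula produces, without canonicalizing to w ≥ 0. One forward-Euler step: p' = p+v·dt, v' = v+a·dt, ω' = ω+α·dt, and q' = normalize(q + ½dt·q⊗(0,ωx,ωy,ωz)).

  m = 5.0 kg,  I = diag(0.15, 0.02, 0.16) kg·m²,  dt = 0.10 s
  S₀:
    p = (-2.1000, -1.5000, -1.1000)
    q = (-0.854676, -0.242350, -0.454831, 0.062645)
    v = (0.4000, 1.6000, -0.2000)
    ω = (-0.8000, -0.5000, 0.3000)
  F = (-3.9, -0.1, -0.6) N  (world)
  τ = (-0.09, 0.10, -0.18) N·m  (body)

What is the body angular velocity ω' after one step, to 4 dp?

ω×(Iω) gyroscopic = (-0.0210, 0.0024, -0.0520)
α = I⁻¹(τ − ω×Iω) = (-0.4600, 4.8800, -0.8000)
ω + α·dt = (-0.8460, -0.0120, 0.2200)

ω' = (-0.8460, -0.0120, 0.2200)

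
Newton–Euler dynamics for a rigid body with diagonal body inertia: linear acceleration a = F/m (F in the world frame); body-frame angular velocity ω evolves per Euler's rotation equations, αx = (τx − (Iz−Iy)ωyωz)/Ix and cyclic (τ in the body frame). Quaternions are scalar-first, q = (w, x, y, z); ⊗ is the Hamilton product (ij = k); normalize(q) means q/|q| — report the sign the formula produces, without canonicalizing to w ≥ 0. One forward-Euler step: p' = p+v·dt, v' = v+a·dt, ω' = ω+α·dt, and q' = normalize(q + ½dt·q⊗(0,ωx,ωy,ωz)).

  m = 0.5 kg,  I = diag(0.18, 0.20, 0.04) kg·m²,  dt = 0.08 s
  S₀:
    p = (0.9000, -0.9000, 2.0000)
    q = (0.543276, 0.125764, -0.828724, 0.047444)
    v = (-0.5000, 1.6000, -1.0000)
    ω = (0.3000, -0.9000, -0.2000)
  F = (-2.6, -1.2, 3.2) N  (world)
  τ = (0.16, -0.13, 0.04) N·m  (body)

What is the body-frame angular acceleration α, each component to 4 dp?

α = (1.0489, -0.6080, 1.1350)

ω×(Iω) gyroscopic = (-0.0288, -0.0084, -0.0054)
angular accel α = (1.0489, -0.6080, 1.1350)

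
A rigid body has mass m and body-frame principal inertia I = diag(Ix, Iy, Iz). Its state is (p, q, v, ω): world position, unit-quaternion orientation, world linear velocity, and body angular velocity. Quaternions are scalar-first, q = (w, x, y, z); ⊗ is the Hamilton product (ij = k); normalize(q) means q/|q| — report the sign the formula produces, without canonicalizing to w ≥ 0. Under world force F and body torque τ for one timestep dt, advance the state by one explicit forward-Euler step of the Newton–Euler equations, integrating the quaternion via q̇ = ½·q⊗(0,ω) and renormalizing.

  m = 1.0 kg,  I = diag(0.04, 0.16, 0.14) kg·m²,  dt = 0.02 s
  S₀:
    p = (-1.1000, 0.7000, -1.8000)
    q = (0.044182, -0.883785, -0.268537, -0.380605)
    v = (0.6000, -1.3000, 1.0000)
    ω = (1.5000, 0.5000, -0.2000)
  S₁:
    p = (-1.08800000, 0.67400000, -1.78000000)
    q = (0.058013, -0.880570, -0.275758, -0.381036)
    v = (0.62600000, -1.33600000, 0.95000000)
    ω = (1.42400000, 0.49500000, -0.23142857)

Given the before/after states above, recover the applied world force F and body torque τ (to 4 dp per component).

F = (1.3000, -1.8000, -2.5000)
τ = (-0.1500, -0.0100, -0.1300)

rate change Δω = (-0.07600000, -0.00500000, -0.03142857)
precession coupling = (0.0020, 0.0300, 0.0900)
τ = I·(Δω/dt) + ω₀×(Iω₀) = (-0.1500, -0.0100, -0.1300)
v₁ − v₀ = (0.02600000, -0.03600000, -0.05000000)
applied force F = (1.3000, -1.8000, -2.5000)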